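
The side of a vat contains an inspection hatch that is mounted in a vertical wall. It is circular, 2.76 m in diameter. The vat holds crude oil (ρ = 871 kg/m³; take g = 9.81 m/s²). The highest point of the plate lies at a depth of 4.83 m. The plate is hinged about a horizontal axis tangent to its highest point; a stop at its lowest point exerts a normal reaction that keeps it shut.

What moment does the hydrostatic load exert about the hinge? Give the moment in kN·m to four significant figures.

γ = ρg = 871 × 9.81 / 1000 = 8.54451 kN/m³.
The centroid is at the centre, 1.38 m below the top of the plate, so the centroid depth is h_c = 4.83 + 1.38 = 6.21 m.
A = π(1.38)² = 5.98285 m².
Resultant F = γ·h_c·A = 8.54451 × 6.21 × 5.98285 = 317.458 kN.
I_c = πr⁴/4 = π × 1.38⁴/4 = 2.84843 m⁴.
Centre of pressure: y_p = y_c + I_c/(y_c·A) = 6.21 + 2.84843/(6.21 × 5.98285) = 6.21 + 0.0766665 = 6.28667 m along the plane.
The resultant acts 1.38 + 0.0766665 = 1.45667 m (along the plate) below the hinge at the top edge, so the moment about the hinge is M = F × 1.45667 = 317.458 × 1.45667 = 462.432 kN·m.

M ≈ 462.4 kN·m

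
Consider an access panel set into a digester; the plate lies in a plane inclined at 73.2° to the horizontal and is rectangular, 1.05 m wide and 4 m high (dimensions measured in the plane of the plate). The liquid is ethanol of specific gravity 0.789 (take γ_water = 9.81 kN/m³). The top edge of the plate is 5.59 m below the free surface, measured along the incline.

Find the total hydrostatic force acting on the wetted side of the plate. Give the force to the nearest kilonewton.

γ = 0.789 × 9.81 = 7.74009 kN/m³.
Let θ = 73.2° be the plate's angle to the horizontal; measure y along the incline from where the plane meets the free surface. Vertical depth h = y·sinθ with sinθ = 0.957319.
The centroid lies 4/2 = 2 m below the top edge, so y_c = 5.59 + 2 = 7.59 m and h_c = 7.59 × 0.957319 = 7.26605 m.
A = 1.05 × 4 = 4.2 m².
Resultant F = γ·h_c·A = 7.74009 × 7.26605 × 4.2 = 236.207 kN.

F ≈ 236 kN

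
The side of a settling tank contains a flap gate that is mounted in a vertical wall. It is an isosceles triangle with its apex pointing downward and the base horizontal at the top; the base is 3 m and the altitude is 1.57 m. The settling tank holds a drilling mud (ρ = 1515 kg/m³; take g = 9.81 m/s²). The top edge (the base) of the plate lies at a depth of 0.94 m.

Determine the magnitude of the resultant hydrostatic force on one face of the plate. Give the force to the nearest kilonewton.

γ = ρg = 1515 × 9.81 / 1000 = 14.86215 kN/m³.
With the apex down, the centroid sits h/3 = 1.57/3 = 0.523333 m below the base (the top edge), so the centroid depth is h_c = 0.94 + 0.523333 = 1.46333 m.
A = ½ × 3 × 1.57 = 2.355 m².
Resultant F = γ·h_c·A = 14.86215 × 1.46333 × 2.355 = 51.2171 kN.

F ≈ 51 kN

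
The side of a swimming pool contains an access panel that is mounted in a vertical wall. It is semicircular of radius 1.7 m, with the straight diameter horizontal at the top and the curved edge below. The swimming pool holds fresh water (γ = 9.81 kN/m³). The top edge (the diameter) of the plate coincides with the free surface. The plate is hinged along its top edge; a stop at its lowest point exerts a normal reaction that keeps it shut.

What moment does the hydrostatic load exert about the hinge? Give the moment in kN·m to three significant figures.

γ = 9.81 kN/m³.
The centroid of a semicircle lies 4r/(3π) = 0.721502 m from the diameter, here below the top edge, so the centroid depth is h_c = 0.721502 m.
A = πr²/2 = π × 1.7²/2 = 4.5396 m².
Resultant F = γ·h_c·A = 9.81 × 0.721502 × 4.5396 = 32.131 kN.
I_c = (π/8 − 8/(9π))·r⁴ = 0.109757 × 1.7⁴ = 0.916701 m⁴.
Centre of pressure: y_p = y_c + I_c/(y_c·A) = 0.721502 + 0.916701/(0.721502 × 4.5396) = 0.721502 + 0.27988 = 1.00138 m along the plane.
The resultant acts 0.721502 + 0.27988 = 1.00138 m (along the plate) below the hinge at the top edge, so the moment about the hinge is M = F × 1.00138 = 32.131 × 1.00138 = 32.1753 kN·m.

M ≈ 32.2 kN·m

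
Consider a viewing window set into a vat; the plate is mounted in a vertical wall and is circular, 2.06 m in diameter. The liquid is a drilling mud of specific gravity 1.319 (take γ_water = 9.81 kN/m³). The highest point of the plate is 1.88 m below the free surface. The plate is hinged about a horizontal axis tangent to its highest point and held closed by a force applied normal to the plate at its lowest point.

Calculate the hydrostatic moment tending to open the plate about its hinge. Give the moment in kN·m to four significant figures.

M ≈ 140.7 kN·m

γ = 1.319 × 9.81 = 12.93939 kN/m³.
The centroid is at the centre, 1.03 m below the top of the plate, so the centroid depth is h_c = 1.88 + 1.03 = 2.91 m.
A = π(1.03)² = 3.33292 m².
Resultant F = γ·h_c·A = 12.93939 × 2.91 × 3.33292 = 125.497 kN.
I_c = πr⁴/4 = π × 1.03⁴/4 = 0.883973 m⁴.
Centre of pressure: y_p = y_c + I_c/(y_c·A) = 2.91 + 0.883973/(2.91 × 3.33292) = 2.91 + 0.0911425 = 3.00114 m along the plane.
The resultant acts 1.03 + 0.0911425 = 1.12114 m (along the plate) below the hinge at the top edge, so the moment about the hinge is M = F × 1.12114 = 125.497 × 1.12114 = 140.7 kN·m.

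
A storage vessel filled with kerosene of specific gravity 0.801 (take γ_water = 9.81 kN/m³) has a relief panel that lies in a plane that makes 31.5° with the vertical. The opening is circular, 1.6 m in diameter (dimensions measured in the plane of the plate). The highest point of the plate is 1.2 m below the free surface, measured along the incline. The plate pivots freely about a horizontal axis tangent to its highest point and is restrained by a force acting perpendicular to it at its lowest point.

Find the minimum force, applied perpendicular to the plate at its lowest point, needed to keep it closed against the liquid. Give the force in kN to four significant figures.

P ≈ 14.82 kN

γ = 0.801 × 9.81 = 7.85781 kN/m³.
The plate makes 31.5° with the vertical, i.e. θ = 90° − 31.5° = 58.5° to the horizontal. Measuring y along the incline from the free-surface line, vertical depth h = y·sinθ with sinθ = 0.852640.
The centroid is at the centre, 0.8 m below the top of the plate, so y_c = 1.2 + 0.8 = 2 m and h_c = 2 × 0.852640 = 1.70528 m.
A = π(0.8)² = 2.01062 m².
Resultant F = γ·h_c·A = 7.85781 × 1.70528 × 2.01062 = 26.9418 kN.
I_c = πr⁴/4 = π × 0.8⁴/4 = 0.321699 m⁴.
Centre of pressure: y_p = y_c + I_c/(y_c·A) = 2 + 0.321699/(2 × 2.01062) = 2 + 0.08 = 2.08 m along the plane.
The resultant acts 0.8 + 0.08 = 0.88 m (along the plate) below the hinge at the top edge, so the moment about the hinge is M = F × 0.88 = 26.9418 × 0.88 = 23.7088 kN·m.
A normal force at the bottom, 1.6 m from the hinge, must supply this moment: P = 23.7088/1.6 = 14.818 kN.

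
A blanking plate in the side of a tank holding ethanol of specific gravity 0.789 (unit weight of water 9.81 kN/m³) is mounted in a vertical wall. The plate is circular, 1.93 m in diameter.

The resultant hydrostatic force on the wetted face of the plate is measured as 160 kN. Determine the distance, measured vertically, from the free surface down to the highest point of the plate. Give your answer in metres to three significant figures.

d_top ≈ 6.10 m

γ = 0.789 × 9.81 = 7.74009 kN/m³.
A = π(0.965)² = 2.92553 m².
From F = γ·h_c·A, the centroid depth is h_c = 160/(7.74009 × 2.92553) = 7.06593 m.
The centroid is at the centre, 0.965 m below the top of the plate, so the highest point sits at h_top = 7.06593 − 0.965 = 6.10093 m below the surface.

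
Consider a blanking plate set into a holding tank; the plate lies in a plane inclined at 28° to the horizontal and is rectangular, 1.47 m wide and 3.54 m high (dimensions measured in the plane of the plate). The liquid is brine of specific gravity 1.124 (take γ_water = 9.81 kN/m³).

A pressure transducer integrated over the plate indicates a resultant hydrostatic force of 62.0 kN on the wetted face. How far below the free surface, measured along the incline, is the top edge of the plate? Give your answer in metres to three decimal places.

γ = 1.124 × 9.81 = 11.02644 kN/m³.
A = 1.47 × 3.54 = 5.2038 m².
From F = γ·h_c·A, the centroid depth is h_c = 62.0/(11.02644 × 5.2038) = 1.08053 m.
Let θ = 28° be the plate's angle to the horizontal; measure y along the incline from where the plane meets the free surface. Vertical depth h = y·sinθ with sinθ = 0.469472.
Along the incline, y_c = h_c/sinθ = 1.08053/0.469472 = 2.30159 m.
The centroid lies 3.54/2 = 1.77 m below the top edge, so the top edge sits at y_top = 2.30159 − 1.77 = 0.53159 m along the incline.

y_top ≈ 0.532 m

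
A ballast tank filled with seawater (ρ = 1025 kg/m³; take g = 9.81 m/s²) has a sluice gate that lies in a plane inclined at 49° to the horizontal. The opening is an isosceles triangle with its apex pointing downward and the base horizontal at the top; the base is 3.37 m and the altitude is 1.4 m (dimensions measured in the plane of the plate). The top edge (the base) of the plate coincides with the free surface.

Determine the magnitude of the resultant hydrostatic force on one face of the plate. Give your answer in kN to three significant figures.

γ = ρg = 1025 × 9.81 / 1000 = 10.05525 kN/m³.
Let θ = 49° be the plate's angle to the horizontal; measure y along the incline from where the plane meets the free surface. Vertical depth h = y·sinθ with sinθ = 0.754710.
With the apex down, the centroid sits h/3 = 1.4/3 = 0.466667 m below the base (the top edge), so y_c = 0.466667 m and h_c = 0.466667 × 0.754710 = 0.352198 m.
A = ½ × 3.37 × 1.4 = 2.359 m².
Resultant F = γ·h_c·A = 10.05525 × 0.352198 × 2.359 = 8.35425 kN.

F ≈ 8.35 kN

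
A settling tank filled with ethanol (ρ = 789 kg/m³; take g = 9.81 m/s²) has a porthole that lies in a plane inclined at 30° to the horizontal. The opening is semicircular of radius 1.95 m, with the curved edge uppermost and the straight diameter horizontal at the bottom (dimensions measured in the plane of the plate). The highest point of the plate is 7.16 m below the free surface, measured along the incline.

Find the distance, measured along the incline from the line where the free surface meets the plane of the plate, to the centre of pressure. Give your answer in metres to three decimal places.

γ = ρg = 789 × 9.81 / 1000 = 7.74009 kN/m³.
Let θ = 30° be the plate's angle to the horizontal; measure y along the incline from where the plane meets the free surface. Vertical depth h = y·sinθ with sinθ = 0.500000.
The centroid lies 4r/(3π) = 0.827606 m above the diameter, so r − 4r/(3π) = 1.95 − 0.827606 = 1.12239 m below the topmost point, so y_c = 7.16 + 1.12239 = 8.28239 m and h_c = 8.28239 × 0.500000 = 4.14119 m.
A = πr²/2 = π × 1.95²/2 = 5.97295 m².
Resultant F = γ·h_c·A = 7.74009 × 4.14119 × 5.97295 = 191.452 kN.
I_c = (π/8 − 8/(9π))·r⁴ = 0.109757 × 1.95⁴ = 1.58698 m⁴.
Centre of pressure: y_p = y_c + I_c/(y_c·A) = 8.28239 + 1.58698/(8.28239 × 5.97295) = 8.28239 + 0.0320794 = 8.31447 m along the plane.

y_p = 8.314 m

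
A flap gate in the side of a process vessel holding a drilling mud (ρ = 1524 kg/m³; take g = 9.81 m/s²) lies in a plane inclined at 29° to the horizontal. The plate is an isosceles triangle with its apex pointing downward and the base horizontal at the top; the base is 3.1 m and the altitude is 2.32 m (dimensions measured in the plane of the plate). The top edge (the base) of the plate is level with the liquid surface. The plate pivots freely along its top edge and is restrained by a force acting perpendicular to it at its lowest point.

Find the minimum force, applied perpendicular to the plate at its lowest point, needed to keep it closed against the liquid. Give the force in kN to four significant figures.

γ = ρg = 1524 × 9.81 / 1000 = 14.95044 kN/m³.
Let θ = 29° be the plate's angle to the horizontal; measure y along the incline from where the plane meets the free surface. Vertical depth h = y·sinθ with sinθ = 0.484810.
With the apex down, the centroid sits h/3 = 2.32/3 = 0.773333 m below the base (the top edge), so y_c = 0.773333 m and h_c = 0.773333 × 0.484810 = 0.37492 m.
A = ½ × 3.1 × 2.32 = 3.596 m².
Resultant F = γ·h_c·A = 14.95044 × 0.37492 × 3.596 = 20.1564 kN.
I_c = b·h³/36 = 3.1 × 2.32³/36 = 1.07528 m⁴.
Centre of pressure: y_p = y_c + I_c/(y_c·A) = 0.773333 + 1.07528/(0.773333 × 3.596) = 0.773333 + 0.386665 = 1.16 m along the plane.
The resultant acts 0.773333 + 0.386665 = 1.16 m (along the plate) below the hinge at the top edge, so the moment about the hinge is M = F × 1.16 = 20.1564 × 1.16 = 23.3814 kN·m.
A normal force at the bottom, 2.32 m from the hinge, must supply this moment: P = 23.3814/2.32 = 10.0782 kN.

P ≈ 10.08 kN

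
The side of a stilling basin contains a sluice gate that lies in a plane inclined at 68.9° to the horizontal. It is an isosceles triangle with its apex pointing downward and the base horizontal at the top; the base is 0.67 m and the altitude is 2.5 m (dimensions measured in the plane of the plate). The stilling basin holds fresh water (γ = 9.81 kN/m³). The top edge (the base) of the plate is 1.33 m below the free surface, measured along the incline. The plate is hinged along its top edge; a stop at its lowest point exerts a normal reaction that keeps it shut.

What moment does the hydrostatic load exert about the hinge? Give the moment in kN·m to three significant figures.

γ = 9.81 kN/m³.
Let θ = 68.9° be the plate's angle to the horizontal; measure y along the incline from where the plane meets the free surface. Vertical depth h = y·sinθ with sinθ = 0.932954.
With the apex down, the centroid sits h/3 = 2.5/3 = 0.833333 m below the base (the top edge), so y_c = 1.33 + 0.833333 = 2.16333 m and h_c = 2.16333 × 0.932954 = 2.01829 m.
A = ½ × 0.67 × 2.5 = 0.8375 m².
Resultant F = γ·h_c·A = 9.81 × 2.01829 × 0.8375 = 16.582 kN.
I_c = b·h³/36 = 0.67 × 2.5³/36 = 0.290799 m⁴.
Centre of pressure: y_p = y_c + I_c/(y_c·A) = 2.16333 + 0.290799/(2.16333 × 0.8375) = 2.16333 + 0.160504 = 2.32383 m along the plane.
The resultant acts 0.833333 + 0.160504 = 0.993837 m (along the plate) below the hinge at the top edge, so the moment about the hinge is M = F × 0.993837 = 16.582 × 0.993837 = 16.4798 kN·m.

M ≈ 16.5 kN·m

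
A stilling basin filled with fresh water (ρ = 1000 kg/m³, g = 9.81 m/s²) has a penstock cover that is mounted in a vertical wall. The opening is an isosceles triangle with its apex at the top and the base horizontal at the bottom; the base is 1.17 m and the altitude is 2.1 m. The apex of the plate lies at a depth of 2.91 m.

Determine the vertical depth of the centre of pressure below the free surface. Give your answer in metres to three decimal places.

γ = ρg = 1000 × 9.81 = 9810 N/m³ = 9.81 kN/m³.
With the apex up, the centroid sits 2h/3 = 2 × 2.1/3 = 1.4 m below the apex, so the centroid depth is h_c = 2.91 + 1.4 = 4.31 m.
A = ½ × 1.17 × 2.1 = 1.2285 m².
Resultant F = γ·h_c·A = 9.81 × 4.31 × 1.2285 = 51.9423 kN.
I_c = b·h³/36 = 1.17 × 2.1³/36 = 0.300983 m⁴.
Centre of pressure: y_p = y_c + I_c/(y_c·A) = 4.31 + 0.300983/(4.31 × 1.2285) = 4.31 + 0.0568446 = 4.36684 m along the plane.

h_p = 4.367 m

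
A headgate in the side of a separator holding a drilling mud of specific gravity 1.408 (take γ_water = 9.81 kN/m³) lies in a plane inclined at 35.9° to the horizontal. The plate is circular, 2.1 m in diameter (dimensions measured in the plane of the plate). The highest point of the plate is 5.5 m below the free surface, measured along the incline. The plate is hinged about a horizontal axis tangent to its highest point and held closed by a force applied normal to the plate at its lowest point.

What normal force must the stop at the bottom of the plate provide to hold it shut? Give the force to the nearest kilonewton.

γ = 1.408 × 9.81 = 13.81248 kN/m³.
Let θ = 35.9° be the plate's angle to the horizontal; measure y along the incline from where the plane meets the free surface. Vertical depth h = y·sinθ with sinθ = 0.586372.
The centroid is at the centre, 1.05 m below the top of the plate, so y_c = 5.5 + 1.05 = 6.55 m and h_c = 6.55 × 0.586372 = 3.84074 m.
A = π(1.05)² = 3.46361 m².
Resultant F = γ·h_c·A = 13.81248 × 3.84074 × 3.46361 = 183.745 kN.
I_c = πr⁴/4 = π × 1.05⁴/4 = 0.954656 m⁴.
Centre of pressure: y_p = y_c + I_c/(y_c·A) = 6.55 + 0.954656/(6.55 × 3.46361) = 6.55 + 0.0420801 = 6.59208 m along the plane.
The resultant acts 1.05 + 0.0420801 = 1.09208 m (along the plate) below the hinge at the top edge, so the moment about the hinge is M = F × 1.09208 = 183.745 × 1.09208 = 200.664 kN·m.
A normal force at the bottom, 2.1 m from the hinge, must supply this moment: P = 200.664/2.1 = 95.5543 kN.

P ≈ 96 kN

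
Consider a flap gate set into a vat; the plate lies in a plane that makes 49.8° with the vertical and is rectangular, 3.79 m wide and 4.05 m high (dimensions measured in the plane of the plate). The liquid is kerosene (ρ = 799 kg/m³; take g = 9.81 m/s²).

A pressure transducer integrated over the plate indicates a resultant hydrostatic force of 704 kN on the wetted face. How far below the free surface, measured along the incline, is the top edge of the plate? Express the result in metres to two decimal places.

γ = ρg = 799 × 9.81 / 1000 = 7.83819 kN/m³.
A = 3.79 × 4.05 = 15.3495 m².
From F = γ·h_c·A, the centroid depth is h_c = 704/(7.83819 × 15.3495) = 5.85144 m.
The plate makes 49.8° with the vertical, i.e. θ = 90° − 49.8° = 40.2° to the horizontal. Measuring y along the incline from the free-surface line, vertical depth h = y·sinθ with sinθ = 0.645458.
Along the incline, y_c = h_c/sinθ = 5.85144/0.645458 = 9.06556 m.
The centroid lies 4.05/2 = 2.025 m below the top edge, so the top edge sits at y_top = 9.06556 − 2.025 = 7.04056 m along the incline.

y_top ≈ 7.04 m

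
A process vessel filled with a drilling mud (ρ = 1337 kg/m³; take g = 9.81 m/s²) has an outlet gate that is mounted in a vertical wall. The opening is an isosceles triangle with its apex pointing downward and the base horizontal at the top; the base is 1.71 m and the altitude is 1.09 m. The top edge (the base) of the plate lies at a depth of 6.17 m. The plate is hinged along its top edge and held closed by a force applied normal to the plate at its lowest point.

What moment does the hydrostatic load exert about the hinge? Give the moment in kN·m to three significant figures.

γ = ρg = 1337 × 9.81 / 1000 = 13.11597 kN/m³.
With the apex down, the centroid sits h/3 = 1.09/3 = 0.363333 m below the base (the top edge), so the centroid depth is h_c = 6.17 + 0.363333 = 6.53333 m.
A = ½ × 1.71 × 1.09 = 0.93195 m².
Resultant F = γ·h_c·A = 13.11597 × 6.53333 × 0.93195 = 79.8597 kN.
I_c = b·h³/36 = 1.71 × 1.09³/36 = 0.0615139 m⁴.
Centre of pressure: y_p = y_c + I_c/(y_c·A) = 6.53333 + 0.0615139/(6.53333 × 0.93195) = 6.53333 + 0.0101029 = 6.54343 m along the plane.
The resultant acts 0.363333 + 0.0101029 = 0.373436 m (along the plate) below the hinge at the top edge, so the moment about the hinge is M = F × 0.373436 = 79.8597 × 0.373436 = 29.8225 kN·m.

M ≈ 29.8 kN·m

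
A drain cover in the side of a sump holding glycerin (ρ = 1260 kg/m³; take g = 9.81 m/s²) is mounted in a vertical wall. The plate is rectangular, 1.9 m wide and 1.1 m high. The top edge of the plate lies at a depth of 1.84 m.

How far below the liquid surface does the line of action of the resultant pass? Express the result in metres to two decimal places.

γ = ρg = 1260 × 9.81 / 1000 = 12.3606 kN/m³.
The centroid lies 1.1/2 = 0.55 m below the top edge, so the centroid depth is h_c = 1.84 + 0.55 = 2.39 m.
A = 1.9 × 1.1 = 2.09 m².
Resultant F = γ·h_c·A = 12.3606 × 2.39 × 2.09 = 61.7424 kN.
I_c = b·h³/12 = 1.9 × 1.1³/12 = 0.210742 m⁴.
Centre of pressure: y_p = y_c + I_c/(y_c·A) = 2.39 + 0.210742/(2.39 × 2.09) = 2.39 + 0.0421897 = 2.43219 m along the plane.

h_p = 2.43 m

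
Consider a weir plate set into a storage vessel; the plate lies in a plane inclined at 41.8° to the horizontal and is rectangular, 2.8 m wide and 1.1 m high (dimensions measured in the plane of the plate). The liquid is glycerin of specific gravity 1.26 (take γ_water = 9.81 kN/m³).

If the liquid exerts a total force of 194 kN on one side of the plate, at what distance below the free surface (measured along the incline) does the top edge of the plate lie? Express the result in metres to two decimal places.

y_top ≈ 7.10 m

γ = 1.26 × 9.81 = 12.3606 kN/m³.
A = 2.8 × 1.1 = 3.08 m².
From F = γ·h_c·A, the centroid depth is h_c = 194/(12.3606 × 3.08) = 5.09579 m.
Let θ = 41.8° be the plate's angle to the horizontal; measure y along the incline from where the plane meets the free surface. Vertical depth h = y·sinθ with sinθ = 0.666532.
Along the incline, y_c = h_c/sinθ = 5.09579/0.666532 = 7.64523 m.
The centroid lies 1.1/2 = 0.55 m below the top edge, so the top edge sits at y_top = 7.64523 − 0.55 = 7.09523 m along the incline.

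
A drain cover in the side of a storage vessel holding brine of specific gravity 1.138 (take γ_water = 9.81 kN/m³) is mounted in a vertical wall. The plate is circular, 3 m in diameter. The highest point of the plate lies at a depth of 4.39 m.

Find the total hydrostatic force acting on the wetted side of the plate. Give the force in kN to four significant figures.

F ≈ 464.8 kN

γ = 1.138 × 9.81 = 11.16378 kN/m³.
The centroid is at the centre, 1.5 m below the top of the plate, so the centroid depth is h_c = 4.39 + 1.5 = 5.89 m.
A = π(1.5)² = 7.06858 m².
Resultant F = γ·h_c·A = 11.16378 × 5.89 × 7.06858 = 464.792 kN.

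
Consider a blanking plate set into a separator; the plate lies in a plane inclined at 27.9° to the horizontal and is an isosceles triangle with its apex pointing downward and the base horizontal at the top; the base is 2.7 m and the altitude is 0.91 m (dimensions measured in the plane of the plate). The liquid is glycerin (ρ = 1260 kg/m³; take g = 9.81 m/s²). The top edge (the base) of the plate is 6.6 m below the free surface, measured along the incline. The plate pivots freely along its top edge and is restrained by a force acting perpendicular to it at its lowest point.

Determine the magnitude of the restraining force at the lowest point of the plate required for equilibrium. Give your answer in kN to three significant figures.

γ = ρg = 1260 × 9.81 / 1000 = 12.3606 kN/m³.
Let θ = 27.9° be the plate's angle to the horizontal; measure y along the incline from where the plane meets the free surface. Vertical depth h = y·sinθ with sinθ = 0.467930.
With the apex down, the centroid sits h/3 = 0.91/3 = 0.303333 m below the base (the top edge), so y_c = 6.6 + 0.303333 = 6.90333 m and h_c = 6.90333 × 0.467930 = 3.23028 m.
A = ½ × 2.7 × 0.91 = 1.2285 m².
Resultant F = γ·h_c·A = 12.3606 × 3.23028 × 1.2285 = 49.0518 kN.
I_c = b·h³/36 = 2.7 × 0.91³/36 = 0.0565178 m⁴.
Centre of pressure: y_p = y_c + I_c/(y_c·A) = 6.90333 + 0.0565178/(6.90333 × 1.2285) = 6.90333 + 0.00666425 = 6.90999 m along the plane.
The resultant acts 0.303333 + 0.00666425 = 0.309997 m (along the plate) below the hinge at the top edge, so the moment about the hinge is M = F × 0.309997 = 49.0518 × 0.309997 = 15.2059 kN·m.
A normal force at the bottom, 0.91 m from the hinge, must supply this moment: P = 15.2059/0.91 = 16.7098 kN.

P ≈ 16.7 kN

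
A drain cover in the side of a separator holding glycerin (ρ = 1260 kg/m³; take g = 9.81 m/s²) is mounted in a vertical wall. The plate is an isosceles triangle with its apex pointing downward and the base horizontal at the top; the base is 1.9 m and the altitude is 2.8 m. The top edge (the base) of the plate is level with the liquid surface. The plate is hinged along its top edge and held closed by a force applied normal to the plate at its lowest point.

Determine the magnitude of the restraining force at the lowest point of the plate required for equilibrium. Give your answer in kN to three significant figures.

γ = ρg = 1260 × 9.81 / 1000 = 12.3606 kN/m³.
With the apex down, the centroid sits h/3 = 2.8/3 = 0.933333 m below the base (the top edge), so the centroid depth is h_c = 0.933333 m.
A = ½ × 1.9 × 2.8 = 2.66 m².
Resultant F = γ·h_c·A = 12.3606 × 0.933333 × 2.66 = 30.6872 kN.
I_c = b·h³/36 = 1.9 × 2.8³/36 = 1.15858 m⁴.
Centre of pressure: y_p = y_c + I_c/(y_c·A) = 0.933333 + 1.15858/(0.933333 × 2.66) = 0.933333 + 0.466668 = 1.4 m along the plane.
The resultant acts 0.933333 + 0.466668 = 1.4 m (along the plate) below the hinge at the top edge, so the moment about the hinge is M = F × 1.4 = 30.6872 × 1.4 = 42.9621 kN·m.
A normal force at the bottom, 2.8 m from the hinge, must supply this moment: P = 42.9621/2.8 = 15.3436 kN.

P ≈ 15.3 kN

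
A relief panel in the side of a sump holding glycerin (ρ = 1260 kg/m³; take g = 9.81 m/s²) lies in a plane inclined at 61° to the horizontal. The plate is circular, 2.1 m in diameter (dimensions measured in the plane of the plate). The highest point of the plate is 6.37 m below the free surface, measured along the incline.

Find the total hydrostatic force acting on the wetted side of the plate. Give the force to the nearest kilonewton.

γ = ρg = 1260 × 9.81 / 1000 = 12.3606 kN/m³.
Let θ = 61° be the plate's angle to the horizontal; measure y along the incline from where the plane meets the free surface. Vertical depth h = y·sinθ with sinθ = 0.874620.
The centroid is at the centre, 1.05 m below the top of the plate, so y_c = 6.37 + 1.05 = 7.42 m and h_c = 7.42 × 0.874620 = 6.48968 m.
A = π(1.05)² = 3.46361 m².
Resultant F = γ·h_c·A = 12.3606 × 6.48968 × 3.46361 = 277.838 kN.

F ≈ 278 kN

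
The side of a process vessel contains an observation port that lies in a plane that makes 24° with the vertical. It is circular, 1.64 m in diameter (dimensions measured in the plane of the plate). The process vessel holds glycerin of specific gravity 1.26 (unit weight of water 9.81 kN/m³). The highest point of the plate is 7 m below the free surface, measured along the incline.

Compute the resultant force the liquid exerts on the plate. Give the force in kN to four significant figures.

γ = 1.26 × 9.81 = 12.3606 kN/m³.
The plate makes 24° with the vertical, i.e. θ = 90° − 24° = 66° to the horizontal. Measuring y along the incline from the free-surface line, vertical depth h = y·sinθ with sinθ = 0.913545.
The centroid is at the centre, 0.82 m below the top of the plate, so y_c = 7 + 0.82 = 7.82 m and h_c = 7.82 × 0.913545 = 7.14392 m.
A = π(0.82)² = 2.11241 m².
Resultant F = γ·h_c·A = 12.3606 × 7.14392 × 2.11241 = 186.532 kN.

F ≈ 186.5 kN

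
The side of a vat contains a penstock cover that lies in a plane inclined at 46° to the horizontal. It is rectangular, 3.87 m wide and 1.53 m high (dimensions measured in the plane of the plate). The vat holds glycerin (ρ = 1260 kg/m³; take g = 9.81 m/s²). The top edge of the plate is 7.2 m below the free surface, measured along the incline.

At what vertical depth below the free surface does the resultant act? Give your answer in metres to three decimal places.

h_p = 5.747 m

γ = ρg = 1260 × 9.81 / 1000 = 12.3606 kN/m³.
Let θ = 46° be the plate's angle to the horizontal; measure y along the incline from where the plane meets the free surface. Vertical depth h = y·sinθ with sinθ = 0.719340.
The centroid lies 1.53/2 = 0.765 m below the top edge, so y_c = 7.2 + 0.765 = 7.965 m and h_c = 7.965 × 0.719340 = 5.72954 m.
A = 3.87 × 1.53 = 5.9211 m².
Resultant F = γ·h_c·A = 12.3606 × 5.72954 × 5.9211 = 419.336 kN.
I_c = b·h³/12 = 3.87 × 1.53³/12 = 1.15506 m⁴.
Centre of pressure: y_p = y_c + I_c/(y_c·A) = 7.965 + 1.15506/(7.965 × 5.9211) = 7.965 + 0.0244916 = 7.98949 m along the plane.
Vertically, h_p = y_p·sinθ = 7.98949 × 0.719340 = 5.74716 m.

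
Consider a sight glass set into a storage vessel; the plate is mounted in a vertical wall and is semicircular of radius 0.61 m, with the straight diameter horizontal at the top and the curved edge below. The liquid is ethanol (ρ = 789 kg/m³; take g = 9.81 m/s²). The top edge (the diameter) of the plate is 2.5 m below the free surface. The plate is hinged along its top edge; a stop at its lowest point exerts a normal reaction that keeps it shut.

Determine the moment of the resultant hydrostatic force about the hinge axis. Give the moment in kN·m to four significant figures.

M ≈ 3.349 kN·m

γ = ρg = 789 × 9.81 / 1000 = 7.74009 kN/m³.
The centroid of a semicircle lies 4r/(3π) = 0.258892 m from the diameter, here below the top edge, so the centroid depth is h_c = 2.5 + 0.258892 = 2.75889 m.
A = πr²/2 = π × 0.61²/2 = 0.584493 m².
Resultant F = γ·h_c·A = 7.74009 × 2.75889 × 0.584493 = 12.4813 kN.
I_c = (π/8 − 8/(9π))·r⁴ = 0.109757 × 0.61⁴ = 0.0151968 m⁴.
Centre of pressure: y_p = y_c + I_c/(y_c·A) = 2.75889 + 0.0151968/(2.75889 × 0.584493) = 2.75889 + 0.00942407 = 2.76831 m along the plane.
The resultant acts 0.258892 + 0.00942407 = 0.268316 m (along the plate) below the hinge at the top edge, so the moment about the hinge is M = F × 0.268316 = 12.4813 × 0.268316 = 3.34893 kN·m.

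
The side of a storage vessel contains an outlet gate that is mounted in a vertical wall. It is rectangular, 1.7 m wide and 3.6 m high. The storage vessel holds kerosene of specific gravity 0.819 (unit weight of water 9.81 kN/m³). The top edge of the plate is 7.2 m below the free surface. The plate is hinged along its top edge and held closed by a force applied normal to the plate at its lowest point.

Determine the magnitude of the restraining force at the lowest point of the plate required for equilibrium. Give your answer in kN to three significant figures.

γ = 0.819 × 9.81 = 8.03439 kN/m³.
The centroid lies 3.6/2 = 1.8 m below the top edge, so the centroid depth is h_c = 7.2 + 1.8 = 9 m.
A = 1.7 × 3.6 = 6.12 m².
Resultant F = γ·h_c·A = 8.03439 × 9 × 6.12 = 442.534 kN.
I_c = b·h³/12 = 1.7 × 3.6³/12 = 6.6096 m⁴.
Centre of pressure: y_p = y_c + I_c/(y_c·A) = 9 + 6.6096/(9 × 6.12) = 9 + 0.12 = 9.12 m along the plane.
The resultant acts 1.8 + 0.12 = 1.92 m (along the plate) below the hinge at the top edge, so the moment about the hinge is M = F × 1.92 = 442.534 × 1.92 = 849.665 kN·m.
A normal force at the bottom, 3.6 m from the hinge, must supply this moment: P = 849.665/3.6 = 236.018 kN.

P ≈ 236 kN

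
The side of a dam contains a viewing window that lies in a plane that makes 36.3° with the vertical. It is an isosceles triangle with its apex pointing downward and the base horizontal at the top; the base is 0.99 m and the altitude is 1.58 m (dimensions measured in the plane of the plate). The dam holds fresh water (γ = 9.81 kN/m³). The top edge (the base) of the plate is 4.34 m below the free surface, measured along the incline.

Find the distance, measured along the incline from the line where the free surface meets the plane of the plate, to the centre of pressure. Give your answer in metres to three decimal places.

y_p = 4.895 m

γ = 9.81 kN/m³.
The plate makes 36.3° with the vertical, i.e. θ = 90° − 36.3° = 53.7° to the horizontal. Measuring y along the incline from the free-surface line, vertical depth h = y·sinθ with sinθ = 0.805928.
With the apex down, the centroid sits h/3 = 1.58/3 = 0.526667 m below the base (the top edge), so y_c = 4.34 + 0.526667 = 4.86667 m and h_c = 4.86667 × 0.805928 = 3.92219 m.
A = ½ × 0.99 × 1.58 = 0.7821 m².
Resultant F = γ·h_c·A = 9.81 × 3.92219 × 0.7821 = 30.0926 kN.
I_c = b·h³/36 = 0.99 × 1.58³/36 = 0.108469 m⁴.
Centre of pressure: y_p = y_c + I_c/(y_c·A) = 4.86667 + 0.108469/(4.86667 × 0.7821) = 4.86667 + 0.0284978 = 4.89517 m along the plane.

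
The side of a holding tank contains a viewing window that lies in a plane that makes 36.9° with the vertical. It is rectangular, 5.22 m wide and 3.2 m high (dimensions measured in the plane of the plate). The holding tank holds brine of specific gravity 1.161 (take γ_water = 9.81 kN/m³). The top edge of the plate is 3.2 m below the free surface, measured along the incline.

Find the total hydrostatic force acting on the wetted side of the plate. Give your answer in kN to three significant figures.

F ≈ 730 kN

γ = 1.161 × 9.81 = 11.38941 kN/m³.
The plate makes 36.9° with the vertical, i.e. θ = 90° − 36.9° = 53.1° to the horizontal. Measuring y along the incline from the free-surface line, vertical depth h = y·sinθ with sinθ = 0.799685.
The centroid lies 3.2/2 = 1.6 m below the top edge, so y_c = 3.2 + 1.6 = 4.8 m and h_c = 4.8 × 0.799685 = 3.83849 m.
A = 5.22 × 3.2 = 16.704 m².
Resultant F = γ·h_c·A = 11.38941 × 3.83849 × 16.704 = 730.268 kN.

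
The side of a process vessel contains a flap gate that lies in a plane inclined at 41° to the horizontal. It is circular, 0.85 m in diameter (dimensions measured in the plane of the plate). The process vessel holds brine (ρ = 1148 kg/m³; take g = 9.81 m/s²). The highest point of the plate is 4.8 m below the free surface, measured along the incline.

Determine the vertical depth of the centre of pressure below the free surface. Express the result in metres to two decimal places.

γ = ρg = 1148 × 9.81 / 1000 = 11.26188 kN/m³.
Let θ = 41° be the plate's angle to the horizontal; measure y along the incline from where the plane meets the free surface. Vertical depth h = y·sinθ with sinθ = 0.656059.
The centroid is at the centre, 0.425 m below the top of the plate, so y_c = 4.8 + 0.425 = 5.225 m and h_c = 5.225 × 0.656059 = 3.42791 m.
A = π(0.425)² = 0.56745 m².
Resultant F = γ·h_c·A = 11.26188 × 3.42791 × 0.56745 = 21.9062 kN.
I_c = πr⁴/4 = π × 0.425⁴/4 = 0.0256239 m⁴.
Centre of pressure: y_p = y_c + I_c/(y_c·A) = 5.225 + 0.0256239/(5.225 × 0.56745) = 5.225 + 0.00864234 = 5.23364 m along the plane.
Vertically, h_p = y_p·sinθ = 5.23364 × 0.656059 = 3.43358 m.

h_p = 3.43 m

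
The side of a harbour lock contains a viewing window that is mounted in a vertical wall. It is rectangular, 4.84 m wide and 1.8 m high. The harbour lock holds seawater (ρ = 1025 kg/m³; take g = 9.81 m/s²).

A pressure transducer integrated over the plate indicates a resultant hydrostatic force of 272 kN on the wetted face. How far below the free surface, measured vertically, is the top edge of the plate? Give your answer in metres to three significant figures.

γ = ρg = 1025 × 9.81 / 1000 = 10.05525 kN/m³.
A = 4.84 × 1.8 = 8.712 m².
From F = γ·h_c·A, the centroid depth is h_c = 272/(10.05525 × 8.712) = 3.10498 m.
The centroid lies 1.8/2 = 0.9 m below the top edge, so the top edge sits at h_top = 3.10498 − 0.9 = 2.20498 m below the surface.

d_top ≈ 2.20 m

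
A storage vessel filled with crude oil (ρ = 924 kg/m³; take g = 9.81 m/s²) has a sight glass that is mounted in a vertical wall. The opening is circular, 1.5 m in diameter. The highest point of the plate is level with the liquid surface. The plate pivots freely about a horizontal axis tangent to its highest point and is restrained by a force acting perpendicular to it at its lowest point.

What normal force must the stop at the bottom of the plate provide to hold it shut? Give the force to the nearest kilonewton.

γ = ρg = 924 × 9.81 / 1000 = 9.06444 kN/m³.
The centroid is at the centre, 0.75 m below the top of the plate, so the centroid depth is h_c = 0.75 m.
A = π(0.75)² = 1.76715 m².
Resultant F = γ·h_c·A = 9.06444 × 0.75 × 1.76715 = 12.0137 kN.
I_c = πr⁴/4 = π × 0.75⁴/4 = 0.248505 m⁴.
Centre of pressure: y_p = y_c + I_c/(y_c·A) = 0.75 + 0.248505/(0.75 × 1.76715) = 0.75 + 0.1875 = 0.9375 m along the plane.
The resultant acts 0.75 + 0.1875 = 0.9375 m (along the plate) below the hinge at the top edge, so the moment about the hinge is M = F × 0.9375 = 12.0137 × 0.9375 = 11.2628 kN·m.
A normal force at the bottom, 1.5 m from the hinge, must supply this moment: P = 11.2628/1.5 = 7.50853 kN.

P ≈ 8 kN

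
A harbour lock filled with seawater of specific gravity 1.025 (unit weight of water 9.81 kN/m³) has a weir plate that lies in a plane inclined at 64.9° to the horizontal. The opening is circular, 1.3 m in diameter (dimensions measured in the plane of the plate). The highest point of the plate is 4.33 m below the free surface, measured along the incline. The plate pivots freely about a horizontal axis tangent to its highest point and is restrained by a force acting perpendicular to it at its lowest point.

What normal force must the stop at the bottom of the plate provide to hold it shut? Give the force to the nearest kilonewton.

γ = 1.025 × 9.81 = 10.05525 kN/m³.
Let θ = 64.9° be the plate's angle to the horizontal; measure y along the incline from where the plane meets the free surface. Vertical depth h = y·sinθ with sinθ = 0.905569.
The centroid is at the centre, 0.65 m below the top of the plate, so y_c = 4.33 + 0.65 = 4.98 m and h_c = 4.98 × 0.905569 = 4.50973 m.
A = π(0.65)² = 1.32732 m².
Resultant F = γ·h_c·A = 10.05525 × 4.50973 × 1.32732 = 60.1893 kN.
I_c = πr⁴/4 = π × 0.65⁴/4 = 0.140198 m⁴.
Centre of pressure: y_p = y_c + I_c/(y_c·A) = 4.98 + 0.140198/(4.98 × 1.32732) = 4.98 + 0.0212098 = 5.00121 m along the plane.
The resultant acts 0.65 + 0.0212098 = 0.67121 m (along the plate) below the hinge at the top edge, so the moment about the hinge is M = F × 0.67121 = 60.1893 × 0.67121 = 40.3997 kN·m.
A normal force at the bottom, 1.3 m from the hinge, must supply this moment: P = 40.3997/1.3 = 31.0767 kN.

P ≈ 31 kN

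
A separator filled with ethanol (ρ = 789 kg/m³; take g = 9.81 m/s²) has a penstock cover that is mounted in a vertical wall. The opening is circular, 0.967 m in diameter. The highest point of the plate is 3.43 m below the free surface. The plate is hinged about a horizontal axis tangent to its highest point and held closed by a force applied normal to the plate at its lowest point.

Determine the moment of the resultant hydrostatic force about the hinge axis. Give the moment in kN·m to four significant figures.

M ≈ 11.09 kN·m

γ = ρg = 789 × 9.81 / 1000 = 7.74009 kN/m³.
The centroid is at the centre, 0.4835 m below the top of the plate, so the centroid depth is h_c = 3.43 + 0.4835 = 3.9135 m.
A = π(0.4835)² = 0.734417 m².
Resultant F = γ·h_c·A = 7.74009 × 3.9135 × 0.734417 = 22.2461 kN.
I_c = πr⁴/4 = π × 0.4835⁴/4 = 0.0429216 m⁴.
Centre of pressure: y_p = y_c + I_c/(y_c·A) = 3.9135 + 0.0429216/(3.9135 × 0.734417) = 3.9135 + 0.0149337 = 3.92843 m along the plane.
The resultant acts 0.4835 + 0.0149337 = 0.498434 m (along the plate) below the hinge at the top edge, so the moment about the hinge is M = F × 0.498434 = 22.2461 × 0.498434 = 11.0882 kN·m.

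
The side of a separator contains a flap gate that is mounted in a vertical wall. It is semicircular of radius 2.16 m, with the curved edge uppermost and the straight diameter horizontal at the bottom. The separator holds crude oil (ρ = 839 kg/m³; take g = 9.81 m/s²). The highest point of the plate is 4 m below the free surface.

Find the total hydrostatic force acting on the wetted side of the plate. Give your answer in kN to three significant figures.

F ≈ 316 kN

γ = ρg = 839 × 9.81 / 1000 = 8.23059 kN/m³.
The centroid lies 4r/(3π) = 0.916732 m above the diameter, so r − 4r/(3π) = 2.16 − 0.916732 = 1.24327 m below the topmost point, so the centroid depth is h_c = 4 + 1.24327 = 5.24327 m.
A = πr²/2 = π × 2.16²/2 = 7.32871 m².
Resultant F = γ·h_c·A = 8.23059 × 5.24327 × 7.32871 = 316.272 kN.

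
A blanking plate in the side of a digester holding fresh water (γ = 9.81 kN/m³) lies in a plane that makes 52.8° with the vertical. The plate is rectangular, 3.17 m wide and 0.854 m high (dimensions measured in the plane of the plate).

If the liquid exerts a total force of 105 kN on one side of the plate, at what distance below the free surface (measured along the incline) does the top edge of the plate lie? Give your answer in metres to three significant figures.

y_top ≈ 6.11 m

γ = 9.81 kN/m³.
A = 3.17 × 0.854 = 2.70718 m².
From F = γ·h_c·A, the centroid depth is h_c = 105/(9.81 × 2.70718) = 3.95369 m.
The plate makes 52.8° with the vertical, i.e. θ = 90° − 52.8° = 37.2° to the horizontal. Measuring y along the incline from the free-surface line, vertical depth h = y·sinθ with sinθ = 0.604599.
Along the incline, y_c = h_c/sinθ = 3.95369/0.604599 = 6.53936 m.
The centroid lies 0.854/2 = 0.427 m below the top edge, so the top edge sits at y_top = 6.53936 − 0.427 = 6.11236 m along the incline.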